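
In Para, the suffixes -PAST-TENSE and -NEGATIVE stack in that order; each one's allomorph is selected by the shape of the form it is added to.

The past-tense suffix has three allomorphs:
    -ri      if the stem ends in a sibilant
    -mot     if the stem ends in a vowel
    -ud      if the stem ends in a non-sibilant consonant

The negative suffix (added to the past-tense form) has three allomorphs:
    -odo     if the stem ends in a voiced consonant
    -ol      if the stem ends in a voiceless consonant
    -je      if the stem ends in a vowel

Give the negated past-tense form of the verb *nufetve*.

*nufetve* — final sound /e/ (a vowel) → -mot → *nufetvemot*.
The final sound of the past-tense form *nufetvemot* is /t/, which is a voiceless consonant, so the negative suffix is -ol, giving *nufetvemotol*.

nufetvemotol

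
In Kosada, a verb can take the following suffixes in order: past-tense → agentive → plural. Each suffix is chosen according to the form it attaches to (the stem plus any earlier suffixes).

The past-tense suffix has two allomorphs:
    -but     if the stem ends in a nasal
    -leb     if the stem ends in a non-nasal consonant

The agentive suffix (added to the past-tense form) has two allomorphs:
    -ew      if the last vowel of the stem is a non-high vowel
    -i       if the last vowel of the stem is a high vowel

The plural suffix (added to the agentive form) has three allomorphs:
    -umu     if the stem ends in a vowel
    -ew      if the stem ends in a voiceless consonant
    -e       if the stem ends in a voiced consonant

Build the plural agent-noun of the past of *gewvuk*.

Since the final consonant of *gewvuk* is /k/ (non-nasal), it takes -leb, giving *gewvukleb*.
The last vowel of the past-tense form *gewvukleb* is /e/, which is a non-high vowel, so the agentive suffix is -ew, giving *gewvuklebew*.
The final sound of the agentive form *gewvuklebew* is /w/, which is a voiced consonant, so the plural suffix is -e, giving *gewvuklebewe*.

gewvuklebewe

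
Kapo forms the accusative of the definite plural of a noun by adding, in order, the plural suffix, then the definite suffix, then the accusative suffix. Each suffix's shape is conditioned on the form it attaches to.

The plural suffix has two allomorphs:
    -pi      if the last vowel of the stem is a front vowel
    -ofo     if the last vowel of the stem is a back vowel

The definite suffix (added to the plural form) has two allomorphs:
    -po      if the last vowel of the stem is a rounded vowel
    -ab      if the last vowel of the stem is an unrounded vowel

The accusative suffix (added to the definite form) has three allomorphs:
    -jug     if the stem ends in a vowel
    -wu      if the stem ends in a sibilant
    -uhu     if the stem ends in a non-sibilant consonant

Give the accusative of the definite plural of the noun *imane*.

imanepiabuhu

The last vowel of *imane* is /e/, which is a front vowel, so the plural suffix is -pi, giving *imanepi*.
The plural form *imanepi* — last vowel /i/ (an unrounded vowel) → -ab → *imanepiab*.
The definite form *imanepiab*: final sound = /b/, a non-sibilant consonant → -uhu → *imanepiabuhu*.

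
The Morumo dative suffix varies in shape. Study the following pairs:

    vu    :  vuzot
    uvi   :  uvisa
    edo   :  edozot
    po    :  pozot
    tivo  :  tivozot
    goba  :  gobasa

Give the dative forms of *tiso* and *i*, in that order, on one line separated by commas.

tisozot, isa

The pattern is rounding harmony: -zot when the last vowel of the stem is a rounded vowel (*vu*, *edo*, *po*, *tivo*); -sa when the last vowel of the stem is an unrounded vowel (*uvi*, *goba*).
The last vowel of *tiso* is /o/, which is a rounded vowel, so the suffix is -zot, giving *tisozot*.
*i*: last vowel = /i/, an unrounded vowel → -sa → *isa*.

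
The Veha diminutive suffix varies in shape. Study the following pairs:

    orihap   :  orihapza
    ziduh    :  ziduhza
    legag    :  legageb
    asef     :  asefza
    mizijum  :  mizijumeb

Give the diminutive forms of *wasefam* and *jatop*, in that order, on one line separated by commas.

The pattern is voicing of the final consonant: -za when the stem ends in a voiceless consonant (*orihap*, *ziduh*, *asef*); -eb when the stem ends in a voiced consonant (*legag*, *mizijum*).
*wasefam*: final consonant = /m/, voiced → -eb → *wasefameb*.
The final consonant of *jatop* is /p/, which is voiceless, so the suffix is -za, giving *jatopza*.

wasefameb, jatopza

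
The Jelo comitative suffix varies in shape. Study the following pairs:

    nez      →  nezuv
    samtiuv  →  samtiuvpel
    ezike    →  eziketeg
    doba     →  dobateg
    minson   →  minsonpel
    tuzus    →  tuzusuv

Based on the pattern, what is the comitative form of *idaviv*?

idavivpel

The suffix is conditioned by the final sound: -uv when the stem ends in a sibilant (*nez*, *tuzus*); -pel when the stem ends in a non-sibilant consonant (*samtiuv*, *minson*); -teg when the stem ends in a vowel (*ezike*, *doba*).
The final sound of *idaviv* is /v/, which is a non-sibilant consonant, so the suffix is -pel, giving *idavivpel*.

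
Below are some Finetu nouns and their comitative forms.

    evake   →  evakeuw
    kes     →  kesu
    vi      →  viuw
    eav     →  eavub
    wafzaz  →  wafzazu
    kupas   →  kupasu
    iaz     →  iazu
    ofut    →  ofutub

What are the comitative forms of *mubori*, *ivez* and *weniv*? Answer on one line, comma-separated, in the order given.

The alternation tracks the final sound of the stem — -u when the stem ends in a sibilant (*kes*, *wafzaz*, *kupas*, *iaz*); -ub when the stem ends in a non-sibilant consonant (*eav*, *ofut*); -uw when the stem ends in a vowel (*evake*, *vi*).
*mubori*: final sound = /i/, a vowel → -uw → *muboriuw*.
*ivez*: final sound = /z/, a sibilant → -u → *ivezu*.
*weniv* — final sound /v/ (a non-sibilant consonant) → -ub → *wenivub*.

muboriuw, ivezu, wenivub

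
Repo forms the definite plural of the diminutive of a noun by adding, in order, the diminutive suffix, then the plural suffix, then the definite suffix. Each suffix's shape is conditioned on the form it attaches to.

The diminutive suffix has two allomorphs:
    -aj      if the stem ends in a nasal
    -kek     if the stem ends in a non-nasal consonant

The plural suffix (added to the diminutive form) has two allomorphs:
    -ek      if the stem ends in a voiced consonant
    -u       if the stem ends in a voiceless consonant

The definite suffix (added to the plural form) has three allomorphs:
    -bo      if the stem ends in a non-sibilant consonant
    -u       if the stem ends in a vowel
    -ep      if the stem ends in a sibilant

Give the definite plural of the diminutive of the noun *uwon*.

uwonajekbo

*uwon*: final consonant = /n/, a nasal → -aj → *uwonaj*.
The diminutive form *uwonaj* — final consonant /j/ (voiced) → -ek → *uwonajek*.
Since the final sound of the plural form *uwonajek* is /k/ (a non-sibilant consonant), it takes -bo, giving *uwonajekbo*.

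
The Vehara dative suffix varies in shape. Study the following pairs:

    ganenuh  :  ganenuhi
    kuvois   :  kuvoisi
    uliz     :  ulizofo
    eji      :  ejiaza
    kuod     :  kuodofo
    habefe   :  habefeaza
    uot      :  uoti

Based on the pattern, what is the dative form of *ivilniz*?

ivilnizofo

The pattern is voicing of the final sound: -i when the stem ends in a voiceless consonant (*ganenuh*, *kuvois*, *uot*); -ofo when the stem ends in a voiced consonant (*uliz*, *kuod*); -aza when the stem ends in a vowel (*eji*, *habefe*).
The final sound of *ivilniz* is /z/, which is a voiced consonant, so the suffix is -ofo, giving *ivilnizofo*.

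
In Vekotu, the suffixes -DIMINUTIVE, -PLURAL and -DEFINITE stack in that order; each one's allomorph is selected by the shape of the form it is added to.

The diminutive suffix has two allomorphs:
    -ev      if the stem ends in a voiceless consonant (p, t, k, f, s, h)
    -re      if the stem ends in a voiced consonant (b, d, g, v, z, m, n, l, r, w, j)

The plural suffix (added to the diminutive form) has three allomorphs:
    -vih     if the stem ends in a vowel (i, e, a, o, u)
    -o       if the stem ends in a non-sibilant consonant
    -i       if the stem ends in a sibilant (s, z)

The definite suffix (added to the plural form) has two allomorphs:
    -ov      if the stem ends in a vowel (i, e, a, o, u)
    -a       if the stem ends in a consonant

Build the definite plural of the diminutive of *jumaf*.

The final consonant of *jumaf* is /f/, which is voiceless, so the diminutive suffix is -ev, giving *jumafev*.
The diminutive form *jumafev*: final sound = /v/, a non-sibilant consonant → -o → *jumafevo*.
The plural form *jumafevo* — final sound /o/ (a vowel) → -ov → *jumafevoov*.

jumafevoov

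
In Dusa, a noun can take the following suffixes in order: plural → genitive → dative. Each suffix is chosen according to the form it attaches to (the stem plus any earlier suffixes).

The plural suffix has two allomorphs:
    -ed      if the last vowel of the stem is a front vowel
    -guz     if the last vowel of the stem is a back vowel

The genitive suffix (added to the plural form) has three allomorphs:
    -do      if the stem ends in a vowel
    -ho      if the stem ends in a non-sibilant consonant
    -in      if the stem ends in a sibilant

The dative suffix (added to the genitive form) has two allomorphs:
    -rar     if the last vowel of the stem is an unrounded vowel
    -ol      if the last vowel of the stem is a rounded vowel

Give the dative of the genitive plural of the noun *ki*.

*ki*: last vowel = /i/, a front vowel → -ed → *kied*.
The plural form *kied* — final sound /d/ (a non-sibilant consonant) → -ho → *kiedho*.
The genitive form *kiedho*: last vowel = /o/, a rounded vowel → -ol → *kiedhool*.

kiedhool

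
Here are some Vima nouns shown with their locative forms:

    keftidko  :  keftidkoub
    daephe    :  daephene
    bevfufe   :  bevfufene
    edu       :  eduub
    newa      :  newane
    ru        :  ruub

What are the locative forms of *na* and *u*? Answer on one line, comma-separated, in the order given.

nane, uub

The pattern is rounding harmony: -ub when the last vowel of the stem is a rounded vowel (*keftidko*, *edu*, *ru*); -ne when the last vowel of the stem is an unrounded vowel (*daephe*, *bevfufe*, *newa*).
*na* — last vowel /a/ (an unrounded vowel) → -ne → *nane*.
Since the last vowel of *u* is /u/ (a rounded vowel), it takes -ub, giving *uub*.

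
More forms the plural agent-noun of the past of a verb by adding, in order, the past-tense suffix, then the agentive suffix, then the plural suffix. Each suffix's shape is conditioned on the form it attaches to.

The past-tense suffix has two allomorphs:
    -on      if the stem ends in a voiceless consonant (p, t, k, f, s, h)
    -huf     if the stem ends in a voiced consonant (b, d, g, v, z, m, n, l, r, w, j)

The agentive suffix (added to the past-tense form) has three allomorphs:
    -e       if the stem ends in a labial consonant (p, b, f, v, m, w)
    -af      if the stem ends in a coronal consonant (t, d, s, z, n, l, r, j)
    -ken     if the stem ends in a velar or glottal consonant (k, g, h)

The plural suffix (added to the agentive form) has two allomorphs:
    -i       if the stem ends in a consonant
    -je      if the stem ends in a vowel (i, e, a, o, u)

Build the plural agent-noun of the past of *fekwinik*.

*fekwinik* — final consonant /k/ (voiceless) → -on → *fekwinikon*.
The final consonant of the past-tense form *fekwinikon* is /n/, which is coronal, so the agentive suffix is -af, giving *fekwinikonaf*.
Since the final sound of the agentive form *fekwinikonaf* is /f/ (a consonant), it takes -i, giving *fekwinikonafi*.

fekwinikonafi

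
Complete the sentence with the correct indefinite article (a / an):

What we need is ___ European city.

The indefinite article is chosen by the initial *sound* of the following word, not its spelling.
*European* begins with the sound /jʊ/ (eu pronounced /jʊ/) — a consonant sound.
So the article is *a*: What we need is a European city.

a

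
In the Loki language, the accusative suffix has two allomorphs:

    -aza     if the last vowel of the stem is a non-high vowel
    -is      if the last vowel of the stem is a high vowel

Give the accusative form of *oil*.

oilis

*oil* — last vowel /i/ (a high vowel) → -is → *oilis*.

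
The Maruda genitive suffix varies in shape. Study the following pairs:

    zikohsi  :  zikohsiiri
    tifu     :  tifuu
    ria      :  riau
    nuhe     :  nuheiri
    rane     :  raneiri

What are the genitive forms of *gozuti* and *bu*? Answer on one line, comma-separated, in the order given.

Looking at the last vowel of each stem: -iri when the last vowel of the stem is a front vowel (*zikohsi*, *nuhe*, *rane*); -u when the last vowel of the stem is a back vowel (*tifu*, *ria*).
*gozuti*: last vowel = /i/, a front vowel → -iri → *gozutiiri*.
*bu* — last vowel /u/ (a back vowel) → -u → *buu*.

gozutiiri, buu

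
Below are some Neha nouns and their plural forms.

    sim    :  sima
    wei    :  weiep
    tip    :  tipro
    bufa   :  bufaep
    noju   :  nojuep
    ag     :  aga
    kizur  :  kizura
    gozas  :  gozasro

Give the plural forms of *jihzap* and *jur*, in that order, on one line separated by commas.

jihzapro, jura

Looking at the final sound of each stem: -ro when the stem ends in a voiceless consonant (*tip*, *gozas*); -a when the stem ends in a voiced consonant (*sim*, *ag*, *kizur*); -ep when the stem ends in a vowel (*wei*, *bufa*, *noju*).
The final sound of *jihzap* is /p/, which is a voiceless consonant, so the suffix is -ro, giving *jihzapro*.
The final sound of *jur* is /r/, which is a voiced consonant, so the suffix is -a, giving *jura*.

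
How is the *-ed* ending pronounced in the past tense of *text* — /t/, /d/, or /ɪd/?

/ɪd/

The stem *text* ends in /t/ or /d/.
The -ed suffix is realized as /ɪd/ after /t, d/; as /t/ after other voiceless consonants; and as /d/ after other voiced sounds.
So -ed on *text* is pronounced /ɪd/.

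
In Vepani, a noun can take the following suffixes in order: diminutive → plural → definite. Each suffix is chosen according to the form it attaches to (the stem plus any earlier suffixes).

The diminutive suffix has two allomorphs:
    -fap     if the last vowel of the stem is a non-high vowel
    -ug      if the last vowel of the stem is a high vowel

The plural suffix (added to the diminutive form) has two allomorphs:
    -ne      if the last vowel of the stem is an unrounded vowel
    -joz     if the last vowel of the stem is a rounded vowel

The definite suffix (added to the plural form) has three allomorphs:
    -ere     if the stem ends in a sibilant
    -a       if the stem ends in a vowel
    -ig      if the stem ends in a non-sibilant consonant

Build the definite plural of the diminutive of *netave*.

Since the last vowel of *netave* is /e/ (a non-high vowel), it takes -fap, giving *netavefap*.
The diminutive form *netavefap* — last vowel /a/ (an unrounded vowel) → -ne → *netavefapne*.
Since the final sound of the plural form *netavefapne* is /e/ (a vowel), it takes -a, giving *netavefapnea*.

netavefapnea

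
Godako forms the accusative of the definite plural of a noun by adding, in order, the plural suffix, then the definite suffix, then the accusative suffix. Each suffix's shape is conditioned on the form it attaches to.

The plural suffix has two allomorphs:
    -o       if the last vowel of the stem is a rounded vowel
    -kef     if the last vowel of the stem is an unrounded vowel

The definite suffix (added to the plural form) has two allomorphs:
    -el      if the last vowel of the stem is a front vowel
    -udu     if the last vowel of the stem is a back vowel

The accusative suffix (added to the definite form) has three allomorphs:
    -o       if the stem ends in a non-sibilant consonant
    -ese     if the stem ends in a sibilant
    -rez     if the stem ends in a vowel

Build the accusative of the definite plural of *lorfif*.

*lorfif*: last vowel = /i/, an unrounded vowel → -kef → *lorfifkef*.
The last vowel of the plural form *lorfifkef* is /e/, which is a front vowel, so the definite suffix is -el, giving *lorfifkefel*.
The definite form *lorfifkefel* — final sound /l/ (a non-sibilant consonant) → -o → *lorfifkefelo*.

lorfifkefelo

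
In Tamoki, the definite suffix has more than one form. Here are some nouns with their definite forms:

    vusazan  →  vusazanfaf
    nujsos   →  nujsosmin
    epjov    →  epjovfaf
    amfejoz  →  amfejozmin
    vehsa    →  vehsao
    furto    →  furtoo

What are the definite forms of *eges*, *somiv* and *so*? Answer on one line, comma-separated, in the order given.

Looking at the final sound of each stem: -min when the stem ends in a sibilant (*nujsos*, *amfejoz*); -faf when the stem ends in a non-sibilant consonant (*vusazan*, *epjov*); -o when the stem ends in a vowel (*vehsa*, *furto*).
*eges* — final sound /s/ (a sibilant) → -min → *egesmin*.
Since the final sound of *somiv* is /v/ (a non-sibilant consonant), it takes -faf, giving *somivfaf*.
Since the final sound of *so* is /o/ (a vowel), it takes -o, giving *soo*.

egesmin, somivfaf, soo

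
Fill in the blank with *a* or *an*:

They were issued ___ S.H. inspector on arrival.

The indefinite article is chosen by the initial *sound* of the following word, not its spelling.
The initialism *S.H.* is read letter by letter; the first letter, S, is pronounced /ɛs/, which begins with a vowel sound.
So the article is *an*: They were issued an S.H. inspector on arrival.

an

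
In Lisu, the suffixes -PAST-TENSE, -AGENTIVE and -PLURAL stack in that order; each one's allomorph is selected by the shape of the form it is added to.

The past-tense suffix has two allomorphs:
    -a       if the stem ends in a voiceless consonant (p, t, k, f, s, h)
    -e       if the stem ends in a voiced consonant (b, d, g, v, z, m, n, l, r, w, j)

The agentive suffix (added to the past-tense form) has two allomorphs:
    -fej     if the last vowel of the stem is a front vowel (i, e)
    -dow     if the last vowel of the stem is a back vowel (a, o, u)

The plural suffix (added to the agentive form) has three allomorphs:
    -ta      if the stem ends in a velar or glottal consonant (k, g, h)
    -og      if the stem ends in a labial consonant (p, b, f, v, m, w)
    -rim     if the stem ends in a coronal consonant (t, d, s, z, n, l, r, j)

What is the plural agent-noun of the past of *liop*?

liopadowog

*liop*: final consonant = /p/, voiceless → -a → *liopa*.
The past-tense form *liopa* — last vowel /a/ (a back vowel) → -dow → *liopadow*.
The agentive form *liopadow*: final consonant = /w/, labial → -og → *liopadowog*.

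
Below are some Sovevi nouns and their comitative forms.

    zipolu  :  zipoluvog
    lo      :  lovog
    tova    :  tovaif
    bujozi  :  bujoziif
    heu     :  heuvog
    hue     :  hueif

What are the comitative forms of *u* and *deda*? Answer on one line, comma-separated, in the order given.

uvog, dedaif

The alternation tracks the last vowel of the stem — -vog when the last vowel of the stem is a rounded vowel (*zipolu*, *lo*, *heu*); -if when the last vowel of the stem is an unrounded vowel (*tova*, *bujozi*, *hue*).
*u* — last vowel /u/ (a rounded vowel) → -vog → *uvog*.
*deda* — last vowel /a/ (an unrounded vowel) → -if → *dedaif*.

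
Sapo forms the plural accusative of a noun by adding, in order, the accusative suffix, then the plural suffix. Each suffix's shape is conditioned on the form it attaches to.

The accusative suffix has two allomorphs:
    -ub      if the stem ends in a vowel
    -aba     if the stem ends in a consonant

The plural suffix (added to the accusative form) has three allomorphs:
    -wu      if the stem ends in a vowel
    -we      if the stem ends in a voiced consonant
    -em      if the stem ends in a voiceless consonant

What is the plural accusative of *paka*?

*paka* — final sound /a/ (a vowel) → -ub → *pakaub*.
The accusative form *pakaub* — final sound /b/ (a voiced consonant) → -we → *pakaubwe*.

pakaubwe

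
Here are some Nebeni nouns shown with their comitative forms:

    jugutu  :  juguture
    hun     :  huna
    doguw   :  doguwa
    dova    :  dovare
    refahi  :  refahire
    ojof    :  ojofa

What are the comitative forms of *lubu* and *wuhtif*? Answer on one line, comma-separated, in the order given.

lubure, wuhtifa

The suffix is conditioned by the final sound: -a when the stem ends in a consonant (*hun*, *doguw*, *ojof*); -re when the stem ends in a vowel (*jugutu*, *dova*, *refahi*).
*lubu* — final sound /u/ (a vowel) → -re → *lubure*.
*wuhtif* — final sound /f/ (a consonant) → -a → *wuhtifa*.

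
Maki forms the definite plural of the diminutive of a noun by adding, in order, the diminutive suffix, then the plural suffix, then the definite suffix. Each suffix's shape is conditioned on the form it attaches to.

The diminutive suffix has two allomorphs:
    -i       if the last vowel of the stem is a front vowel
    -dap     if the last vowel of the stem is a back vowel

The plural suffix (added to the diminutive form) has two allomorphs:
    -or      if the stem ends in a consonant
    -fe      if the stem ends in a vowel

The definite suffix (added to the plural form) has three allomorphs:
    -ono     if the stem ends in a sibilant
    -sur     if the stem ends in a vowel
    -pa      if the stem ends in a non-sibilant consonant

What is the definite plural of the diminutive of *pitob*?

Since the last vowel of *pitob* is /o/ (a back vowel), it takes -dap, giving *pitobdap*.
The diminutive form *pitobdap*: final sound = /p/, a consonant → -or → *pitobdapor*.
Since the final sound of the plural form *pitobdapor* is /r/ (a non-sibilant consonant), it takes -pa, giving *pitobdaporpa*.

pitobdaporpa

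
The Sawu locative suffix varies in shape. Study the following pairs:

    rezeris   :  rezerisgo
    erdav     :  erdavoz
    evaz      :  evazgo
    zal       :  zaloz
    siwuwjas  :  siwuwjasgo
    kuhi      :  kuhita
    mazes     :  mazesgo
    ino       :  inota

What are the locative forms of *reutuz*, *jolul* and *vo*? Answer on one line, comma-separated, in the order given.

reutuzgo, joluloz, vota

Looking at the final sound of each stem: -go when the stem ends in a sibilant (*rezeris*, *evaz*, *siwuwjas*, *mazes*); -oz when the stem ends in a non-sibilant consonant (*erdav*, *zal*); -ta when the stem ends in a vowel (*kuhi*, *ino*).
*reutuz*: final sound = /z/, a sibilant → -go → *reutuzgo*.
*jolul* — final sound /l/ (a non-sibilant consonant) → -oz → *joluloz*.
Since the final sound of *vo* is /o/ (a vowel), it takes -ta, giving *vota*.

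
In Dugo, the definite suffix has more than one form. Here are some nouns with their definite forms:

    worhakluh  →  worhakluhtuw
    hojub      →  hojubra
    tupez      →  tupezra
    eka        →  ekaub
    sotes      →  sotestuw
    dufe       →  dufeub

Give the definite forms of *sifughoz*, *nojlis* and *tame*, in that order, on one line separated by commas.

The alternation tracks the final sound of the stem — -tuw when the stem ends in a voiceless consonant (*worhakluh*, *sotes*); -ra when the stem ends in a voiced consonant (*hojub*, *tupez*); -ub when the stem ends in a vowel (*eka*, *dufe*).
*sifughoz* — final sound /z/ (a voiced consonant) → -ra → *sifughozra*.
*nojlis*: final sound = /s/, a voiceless consonant → -tuw → *nojlistuw*.
Since the final sound of *tame* is /e/ (a vowel), it takes -ub, giving *tameub*.

sifughozra, nojlistuw, tameub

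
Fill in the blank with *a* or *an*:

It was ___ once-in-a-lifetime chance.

The indefinite article is chosen by the initial *sound* of the following word, not its spelling.
*once-in-a-lifetime* begins with the sound /wʌ/ (*once* pronounced with initial /w/) — a consonant sound.
So the article is *a*: It was a once-in-a-lifetime chance.

a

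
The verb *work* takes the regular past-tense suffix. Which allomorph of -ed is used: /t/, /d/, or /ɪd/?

/t/

The stem *work* ends in a voiceless consonant other than /t/.
The -ed suffix is realized as /ɪd/ after /t, d/; as /t/ after other voiceless consonants; and as /d/ after other voiced sounds.
So -ed on *work* is pronounced /t/.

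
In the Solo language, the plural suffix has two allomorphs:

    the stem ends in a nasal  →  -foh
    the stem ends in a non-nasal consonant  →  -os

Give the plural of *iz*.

*iz*: final consonant = /z/, non-nasal → -os → *izos*.

izos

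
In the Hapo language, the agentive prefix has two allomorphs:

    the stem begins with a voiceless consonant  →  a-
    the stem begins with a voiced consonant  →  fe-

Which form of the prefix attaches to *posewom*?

*posewom* — first consonant /p/ (voiceless) → a-.

a-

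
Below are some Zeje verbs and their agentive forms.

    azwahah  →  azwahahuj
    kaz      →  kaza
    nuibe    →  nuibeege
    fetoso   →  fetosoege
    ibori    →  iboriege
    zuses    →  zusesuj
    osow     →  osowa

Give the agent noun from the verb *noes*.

noesuj

The alternation tracks the final sound of the stem — -uj when the stem ends in a voiceless consonant (*azwahah*, *zuses*); -a when the stem ends in a voiced consonant (*kaz*, *osow*); -ege when the stem ends in a vowel (*nuibe*, *fetoso*, *ibori*).
*noes* — final sound /s/ (a voiceless consonant) → -uj → *noesuj*.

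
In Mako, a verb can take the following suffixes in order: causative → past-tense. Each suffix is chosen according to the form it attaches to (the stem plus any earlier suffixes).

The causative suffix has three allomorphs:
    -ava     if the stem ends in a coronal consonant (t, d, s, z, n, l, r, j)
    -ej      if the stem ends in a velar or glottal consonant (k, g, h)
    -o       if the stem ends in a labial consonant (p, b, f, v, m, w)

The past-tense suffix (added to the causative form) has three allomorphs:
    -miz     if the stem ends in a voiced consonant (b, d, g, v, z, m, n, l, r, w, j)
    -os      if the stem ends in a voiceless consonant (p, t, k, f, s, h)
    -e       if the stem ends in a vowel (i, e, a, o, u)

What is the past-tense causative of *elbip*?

*elbip*: final consonant = /p/, labial → -o → *elbipo*.
The causative form *elbipo*: final sound = /o/, a vowel → -e → *elbipoe*.

elbipoe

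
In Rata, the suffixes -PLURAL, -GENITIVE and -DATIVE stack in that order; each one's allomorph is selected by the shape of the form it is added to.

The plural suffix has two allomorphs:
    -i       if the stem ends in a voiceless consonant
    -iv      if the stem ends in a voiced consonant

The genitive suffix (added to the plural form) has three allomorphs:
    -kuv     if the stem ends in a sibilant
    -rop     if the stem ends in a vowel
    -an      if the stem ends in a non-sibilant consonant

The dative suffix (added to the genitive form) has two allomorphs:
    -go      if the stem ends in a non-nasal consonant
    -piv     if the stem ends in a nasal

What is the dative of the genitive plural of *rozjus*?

The final consonant of *rozjus* is /s/, which is voiceless, so the plural suffix is -i, giving *rozjusi*.
Since the final sound of the plural form *rozjusi* is /i/ (a vowel), it takes -rop, giving *rozjusirop*.
The genitive form *rozjusirop*: final consonant = /p/, non-nasal → -go → *rozjusiropgo*.

rozjusiropgo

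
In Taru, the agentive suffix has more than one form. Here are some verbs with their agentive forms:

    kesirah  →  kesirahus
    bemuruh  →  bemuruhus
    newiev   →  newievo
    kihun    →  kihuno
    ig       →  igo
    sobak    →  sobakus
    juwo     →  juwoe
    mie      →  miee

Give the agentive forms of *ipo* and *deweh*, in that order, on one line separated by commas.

The pattern is voicing of the final sound: -us when the stem ends in a voiceless consonant (*kesirah*, *bemuruh*, *sobak*); -o when the stem ends in a voiced consonant (*newiev*, *kihun*, *ig*); -e when the stem ends in a vowel (*juwo*, *mie*).
Since the final sound of *ipo* is /o/ (a vowel), it takes -e, giving *ipoe*.
*deweh* — final sound /h/ (a voiceless consonant) → -us → *dewehus*.

ipoe, dewehus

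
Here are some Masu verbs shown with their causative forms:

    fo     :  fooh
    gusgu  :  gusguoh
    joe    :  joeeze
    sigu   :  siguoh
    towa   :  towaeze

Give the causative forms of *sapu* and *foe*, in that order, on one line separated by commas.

The pattern is rounding harmony: -oh when the last vowel of the stem is a rounded vowel (*fo*, *gusgu*, *sigu*); -eze when the last vowel of the stem is an unrounded vowel (*joe*, *towa*).
*sapu*: last vowel = /u/, a rounded vowel → -oh → *sapuoh*.
Since the last vowel of *foe* is /e/ (an unrounded vowel), it takes -eze, giving *foeeze*.

sapuoh, foeeze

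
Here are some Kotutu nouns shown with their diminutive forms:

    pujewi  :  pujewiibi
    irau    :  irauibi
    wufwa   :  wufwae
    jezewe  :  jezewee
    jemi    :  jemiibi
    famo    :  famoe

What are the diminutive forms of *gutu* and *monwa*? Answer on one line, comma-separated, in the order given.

gutuibi, monwae

Looking at the last vowel of each stem: -ibi when the last vowel of the stem is a high vowel (*pujewi*, *irau*, *jemi*); -e when the last vowel of the stem is a non-high vowel (*wufwa*, *jezewe*, *famo*).
*gutu* — last vowel /u/ (a high vowel) → -ibi → *gutuibi*.
*monwa* — last vowel /a/ (a non-high vowel) → -e → *monwae*.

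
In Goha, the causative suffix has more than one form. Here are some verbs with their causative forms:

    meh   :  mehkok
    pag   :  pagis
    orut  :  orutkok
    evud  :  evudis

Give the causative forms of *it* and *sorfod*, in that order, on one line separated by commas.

itkok, sorfodis

The alternation tracks the final consonant of the stem — -kok when the stem ends in a voiceless consonant (*meh*, *orut*); -is when the stem ends in a voiced consonant (*pag*, *evud*).
The final consonant of *it* is /t/, which is voiceless, so the suffix is -kok, giving *itkok*.
Since the final consonant of *sorfod* is /d/ (voiced), it takes -is, giving *sorfodis*.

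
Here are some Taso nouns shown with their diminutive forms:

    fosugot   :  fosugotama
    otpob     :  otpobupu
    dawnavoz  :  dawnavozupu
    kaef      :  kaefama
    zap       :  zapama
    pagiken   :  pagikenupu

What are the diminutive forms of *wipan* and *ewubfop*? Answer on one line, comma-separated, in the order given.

The pattern is voicing of the final consonant: -ama when the stem ends in a voiceless consonant (*fosugot*, *kaef*, *zap*); -upu when the stem ends in a voiced consonant (*otpob*, *dawnavoz*, *pagiken*).
*wipan*: final consonant = /n/, voiced → -upu → *wipanupu*.
Since the final consonant of *ewubfop* is /p/ (voiceless), it takes -ama, giving *ewubfopama*.

wipanupu, ewubfopama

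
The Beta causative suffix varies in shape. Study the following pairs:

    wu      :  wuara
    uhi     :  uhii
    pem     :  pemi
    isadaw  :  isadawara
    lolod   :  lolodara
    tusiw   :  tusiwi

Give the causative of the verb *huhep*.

huhepi

The suffix is conditioned by the last vowel: -i when the last vowel of the stem is a front vowel (*uhi*, *pem*, *tusiw*); -ara when the last vowel of the stem is a back vowel (*wu*, *isadaw*, *lolod*).
*huhep* — last vowel /e/ (a front vowel) → -i → *huhepi*.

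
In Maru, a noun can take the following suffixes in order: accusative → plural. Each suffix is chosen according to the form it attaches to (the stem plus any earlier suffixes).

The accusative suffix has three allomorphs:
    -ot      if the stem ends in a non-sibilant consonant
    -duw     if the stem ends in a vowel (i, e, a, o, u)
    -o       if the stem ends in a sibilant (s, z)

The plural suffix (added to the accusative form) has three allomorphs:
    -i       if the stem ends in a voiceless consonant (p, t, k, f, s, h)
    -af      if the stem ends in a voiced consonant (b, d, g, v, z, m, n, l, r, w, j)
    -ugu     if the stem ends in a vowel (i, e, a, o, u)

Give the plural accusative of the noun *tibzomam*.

*tibzomam* — final sound /m/ (a non-sibilant consonant) → -ot → *tibzomamot*.
Since the final sound of the accusative form *tibzomamot* is /t/ (a voiceless consonant), it takes -i, giving *tibzomamoti*.

tibzomamoti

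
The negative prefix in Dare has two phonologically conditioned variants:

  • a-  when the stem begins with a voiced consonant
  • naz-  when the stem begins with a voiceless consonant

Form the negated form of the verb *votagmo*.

avotagmo

Since the first consonant of *votagmo* is /v/ (voiced), it takes a-, giving *avotagmo*.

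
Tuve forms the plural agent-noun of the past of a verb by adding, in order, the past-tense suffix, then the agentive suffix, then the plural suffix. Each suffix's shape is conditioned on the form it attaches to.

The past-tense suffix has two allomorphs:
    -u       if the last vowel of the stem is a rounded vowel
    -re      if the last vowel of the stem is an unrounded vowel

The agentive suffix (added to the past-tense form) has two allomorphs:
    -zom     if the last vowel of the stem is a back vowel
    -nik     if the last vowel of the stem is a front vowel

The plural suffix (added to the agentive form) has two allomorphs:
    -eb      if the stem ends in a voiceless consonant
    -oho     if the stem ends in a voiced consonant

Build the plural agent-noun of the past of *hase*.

haserenikeb

*hase* — last vowel /e/ (an unrounded vowel) → -re → *hasere*.
The past-tense form *hasere* — last vowel /e/ (a front vowel) → -nik → *haserenik*.
The agentive form *haserenik*: final consonant = /k/, voiceless → -eb → *haserenikeb*.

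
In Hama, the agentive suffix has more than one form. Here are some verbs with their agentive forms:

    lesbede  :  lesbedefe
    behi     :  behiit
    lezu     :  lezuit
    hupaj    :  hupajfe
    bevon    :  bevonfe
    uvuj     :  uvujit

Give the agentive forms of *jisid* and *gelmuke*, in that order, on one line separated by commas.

Looking at the last vowel of each stem: -it when the last vowel of the stem is a high vowel (*behi*, *lezu*, *uvuj*); -fe when the last vowel of the stem is a non-high vowel (*lesbede*, *hupaj*, *bevon*).
*jisid* — last vowel /i/ (a high vowel) → -it → *jisidit*.
The last vowel of *gelmuke* is /e/, which is a non-high vowel, so the suffix is -fe, giving *gelmukefe*.

jisidit, gelmukefe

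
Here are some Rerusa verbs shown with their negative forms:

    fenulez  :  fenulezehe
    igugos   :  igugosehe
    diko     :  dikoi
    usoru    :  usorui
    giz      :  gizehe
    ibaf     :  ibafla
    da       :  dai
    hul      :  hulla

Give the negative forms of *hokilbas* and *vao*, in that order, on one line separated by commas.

hokilbasehe, vaoi

Looking at the final sound of each stem: -ehe when the stem ends in a sibilant (*fenulez*, *igugos*, *giz*); -la when the stem ends in a non-sibilant consonant (*ibaf*, *hul*); -i when the stem ends in a vowel (*diko*, *usoru*, *da*).
The final sound of *hokilbas* is /s/, which is a sibilant, so the suffix is -ehe, giving *hokilbasehe*.
Since the final sound of *vao* is /o/ (a vowel), it takes -i, giving *vaoi*.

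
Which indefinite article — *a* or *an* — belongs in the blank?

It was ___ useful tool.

a

The indefinite article is chosen by the initial *sound* of the following word, not its spelling.
*useful* begins with the sound /juː/ (u pronounced /juː/) — a consonant sound.
So the article is *a*: It was a useful tool.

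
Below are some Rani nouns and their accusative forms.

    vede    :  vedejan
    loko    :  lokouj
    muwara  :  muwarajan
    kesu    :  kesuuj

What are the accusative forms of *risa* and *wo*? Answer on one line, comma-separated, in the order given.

risajan, wouj

Looking at the last vowel of each stem: -uj when the last vowel of the stem is a rounded vowel (*loko*, *kesu*); -jan when the last vowel of the stem is an unrounded vowel (*vede*, *muwara*).
*risa* — last vowel /a/ (an unrounded vowel) → -jan → *risajan*.
The last vowel of *wo* is /o/, which is a rounded vowel, so the suffix is -uj, giving *wouj*.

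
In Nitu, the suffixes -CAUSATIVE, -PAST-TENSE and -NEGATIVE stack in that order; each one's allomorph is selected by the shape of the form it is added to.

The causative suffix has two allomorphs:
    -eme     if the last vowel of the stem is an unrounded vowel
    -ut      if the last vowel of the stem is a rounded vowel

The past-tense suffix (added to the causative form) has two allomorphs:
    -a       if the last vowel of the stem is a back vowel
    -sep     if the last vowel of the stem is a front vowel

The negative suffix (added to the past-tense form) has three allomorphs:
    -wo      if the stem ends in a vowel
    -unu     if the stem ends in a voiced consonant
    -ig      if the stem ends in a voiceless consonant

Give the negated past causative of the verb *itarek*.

itarekemesepig

Since the last vowel of *itarek* is /e/ (an unrounded vowel), it takes -eme, giving *itarekeme*.
The causative form *itarekeme* — last vowel /e/ (a front vowel) → -sep → *itarekemesep*.
The past-tense form *itarekemesep*: final sound = /p/, a voiceless consonant → -ig → *itarekemesepig*.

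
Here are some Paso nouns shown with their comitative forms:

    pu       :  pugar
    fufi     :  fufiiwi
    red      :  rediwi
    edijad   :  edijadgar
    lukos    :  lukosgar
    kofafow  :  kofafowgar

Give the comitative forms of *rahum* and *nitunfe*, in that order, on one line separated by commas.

rahumgar, nitunfeiwi

Looking at the last vowel of each stem: -iwi when the last vowel of the stem is a front vowel (*fufi*, *red*); -gar when the last vowel of the stem is a back vowel (*pu*, *edijad*, *lukos*, *kofafow*).
*rahum* — last vowel /u/ (a back vowel) → -gar → *rahumgar*.
Since the last vowel of *nitunfe* is /e/ (a front vowel), it takes -iwi, giving *nitunfeiwi*.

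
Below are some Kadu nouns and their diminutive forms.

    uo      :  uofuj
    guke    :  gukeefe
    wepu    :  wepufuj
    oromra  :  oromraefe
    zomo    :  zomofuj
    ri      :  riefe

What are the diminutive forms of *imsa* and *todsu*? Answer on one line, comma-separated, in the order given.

The suffix is conditioned by the last vowel: -fuj when the last vowel of the stem is a rounded vowel (*uo*, *wepu*, *zomo*); -efe when the last vowel of the stem is an unrounded vowel (*guke*, *oromra*, *ri*).
Since the last vowel of *imsa* is /a/ (an unrounded vowel), it takes -efe, giving *imsaefe*.
*todsu* — last vowel /u/ (a rounded vowel) → -fuj → *todsufuj*.

imsaefe, todsufuj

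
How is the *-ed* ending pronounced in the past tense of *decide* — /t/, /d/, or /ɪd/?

The stem *decide* ends in /t/ or /d/.
The -ed suffix is realized as /ɪd/ after /t, d/; as /t/ after other voiceless consonants; and as /d/ after other voiced sounds.
So -ed on *decide* is pronounced /ɪd/.

/ɪd/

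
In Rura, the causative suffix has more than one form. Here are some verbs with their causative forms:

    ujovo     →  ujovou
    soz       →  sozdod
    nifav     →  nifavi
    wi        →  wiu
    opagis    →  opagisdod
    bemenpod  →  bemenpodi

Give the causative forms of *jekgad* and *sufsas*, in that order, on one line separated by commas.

jekgadi, sufsasdod

The alternation tracks the final sound of the stem — -dod when the stem ends in a sibilant (*soz*, *opagis*); -i when the stem ends in a non-sibilant consonant (*nifav*, *bemenpod*); -u when the stem ends in a vowel (*ujovo*, *wi*).
*jekgad* — final sound /d/ (a non-sibilant consonant) → -i → *jekgadi*.
*sufsas*: final sound = /s/, a sibilant → -dod → *sufsasdod*.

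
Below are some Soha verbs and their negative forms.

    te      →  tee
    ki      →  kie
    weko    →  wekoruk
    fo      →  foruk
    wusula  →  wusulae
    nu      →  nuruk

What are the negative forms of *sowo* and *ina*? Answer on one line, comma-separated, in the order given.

soworuk, inae

The suffix is conditioned by the last vowel: -ruk when the last vowel of the stem is a rounded vowel (*weko*, *fo*, *nu*); -e when the last vowel of the stem is an unrounded vowel (*te*, *ki*, *wusula*).
The last vowel of *sowo* is /o/, which is a rounded vowel, so the suffix is -ruk, giving *soworuk*.
*ina* — last vowel /a/ (an unrounded vowel) → -e → *inae*.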